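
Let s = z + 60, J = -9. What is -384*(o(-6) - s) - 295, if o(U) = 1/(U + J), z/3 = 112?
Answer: 758973/5 ≈ 1.5179e+5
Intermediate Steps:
z = 336 (z = 3*112 = 336)
s = 396 (s = 336 + 60 = 396)
o(U) = 1/(-9 + U) (o(U) = 1/(U - 9) = 1/(-9 + U))
-384*(o(-6) - s) - 295 = -384*(1/(-9 - 6) - 1*396) - 295 = -384*(1/(-15) - 396) - 295 = -384*(-1/15 - 396) - 295 = -384*(-5941/15) - 295 = 760448/5 - 295 = 758973/5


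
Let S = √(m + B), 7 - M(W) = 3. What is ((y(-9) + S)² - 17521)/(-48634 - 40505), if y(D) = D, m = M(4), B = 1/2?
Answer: 34871/178278 + 9*√2/29713 ≈ 0.19603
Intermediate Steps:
B = ½ ≈ 0.50000
M(W) = 4 (M(W) = 7 - 1*3 = 7 - 3 = 4)
m = 4
S = 3*√2/2 (S = √(4 + ½) = √(9/2) = 3*√2/2 ≈ 2.1213)
((y(-9) + S)² - 17521)/(-48634 - 40505) = ((-9 + 3*√2/2)² - 17521)/(-48634 - 40505) = (-17521 + (-9 + 3*√2/2)²)/(-89139) = (-17521 + (-9 + 3*√2/2)²)*(-1/89139) = 17521/89139 - (-9 + 3*√2/2)²/89139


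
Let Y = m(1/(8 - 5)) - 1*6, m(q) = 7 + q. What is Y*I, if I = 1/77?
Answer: 4/231 ≈ 0.017316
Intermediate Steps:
I = 1/77 ≈ 0.012987
Y = 4/3 (Y = (7 + 1/(8 - 5)) - 1*6 = (7 + 1/3) - 6 = 22/3 - 6 = 4/3 ≈ 1.3333)
Y*I = (4/3)*(1/77) = 4/231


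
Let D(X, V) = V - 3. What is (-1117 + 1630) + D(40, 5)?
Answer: 515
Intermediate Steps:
D(X, V) = -3 + V
(-1117 + 1630) + D(40, 5) = (-1117 + 1630) + (-3 + 5) = 513 + 2 = 515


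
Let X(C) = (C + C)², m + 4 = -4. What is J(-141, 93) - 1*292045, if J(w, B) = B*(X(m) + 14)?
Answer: -266935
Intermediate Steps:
m = -8 (m = -4 - 4 = -8)
X(C) = 4*C² (X(C) = (2*C)² = 4*C²)
J(w, B) = 270*B (J(w, B) = B*(4*(-8)² + 14) = B*(4*64 + 14) = B*(256 + 14) = B*270 = 270*B)
J(-141, 93) - 1*292045 = 270*93 - 1*292045 = 25110 - 292045 = -266935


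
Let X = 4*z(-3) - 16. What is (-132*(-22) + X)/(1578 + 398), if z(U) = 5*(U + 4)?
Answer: 727/494 ≈ 1.4717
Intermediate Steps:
z(U) = 20 + 5*U (z(U) = 5*(4 + U) = 20 + 5*U)
X = 4 (X = 4*(20 + 5*(-3)) - 16 = 4*(20 - 15) - 16 = 4*5 - 16 = 20 - 16 = 4)
(-132*(-22) + X)/(1578 + 398) = (-132*(-22) + 4)/(1578 + 398) = (2904 + 4)/1976 = 2908*(1/1976) = 727/494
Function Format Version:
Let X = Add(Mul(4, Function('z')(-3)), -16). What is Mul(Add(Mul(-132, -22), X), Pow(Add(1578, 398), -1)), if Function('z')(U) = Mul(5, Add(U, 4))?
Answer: Rational(727, 494) ≈ 1.4717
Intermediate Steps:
Function('z')(U) = Add(20, Mul(5, U)) (Function('z')(U) = Mul(5, Add(4, U)) = Add(20, Mul(5, U)))
X = 4 (X = Add(Mul(4, Add(20, Mul(5, -3))), -16) = Add(Mul(4, Add(20, -15)), -16) = Add(Mul(4, 5), -16) = Add(20, -16) = 4)
Mul(Add(Mul(-132, -22), X), Pow(Add(1578, 398), -1)) = Mul(Add(Mul(-132, -22), 4), Pow(Add(1578, 398), -1)) = Mul(Add(2904, 4), Pow(1976, -1)) = Mul(2908, Rational(1, 1976)) = Rational(727, 494)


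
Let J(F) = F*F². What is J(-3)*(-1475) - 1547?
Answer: 38278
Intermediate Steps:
J(F) = F³
J(-3)*(-1475) - 1547 = (-3)³*(-1475) - 1547 = -27*(-1475) - 1547 = 39825 - 1547 = 38278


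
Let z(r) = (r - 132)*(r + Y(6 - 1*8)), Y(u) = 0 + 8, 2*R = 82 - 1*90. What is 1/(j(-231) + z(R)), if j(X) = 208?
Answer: -1/336 ≈ -0.0029762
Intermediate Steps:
R = -4 (R = (82 - 1*90)/2 = (82 - 90)/2 = (½)*(-8) = -4)
Y(u) = 8
z(r) = (-132 + r)*(8 + r) (z(r) = (r - 132)*(r + 8) = (-132 + r)*(8 + r))
1/(j(-231) + z(R)) = 1/(208 + (-1056 + (-4)² - 124*(-4))) = 1/(208 + (-1056 + 16 + 496)) = 1/(208 - 544) = 1/(-336) = -1/336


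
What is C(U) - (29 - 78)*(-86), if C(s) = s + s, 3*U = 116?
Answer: -12410/3 ≈ -4136.7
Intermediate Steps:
U = 116/3 (U = (1/3)*116 = 116/3 ≈ 38.667)
C(s) = 2*s
C(U) - (29 - 78)*(-86) = 2*(116/3) - (29 - 78)*(-86) = 232/3 - (-49)*(-86) = 232/3 - 1*4214 = 232/3 - 4214 = -12410/3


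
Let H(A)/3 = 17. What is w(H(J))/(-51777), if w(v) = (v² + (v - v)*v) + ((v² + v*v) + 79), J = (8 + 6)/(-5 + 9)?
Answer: -7882/51777 ≈ -0.15223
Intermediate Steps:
J = 7/2 (J = 14/4 = 14*(¼) = 7/2 ≈ 3.5000)
H(A) = 51 (H(A) = 3*17 = 51)
w(v) = 79 + 3*v² (w(v) = (v² + 0*v) + ((v² + v²) + 79) = (v² + 0) + (2*v² + 79) = v² + (79 + 2*v²) = 79 + 3*v²)
w(H(J))/(-51777) = (79 + 3*51²)/(-51777) = (79 + 3*2601)*(-1/51777) = (79 + 7803)*(-1/51777) = 7882*(-1/51777) = -7882/51777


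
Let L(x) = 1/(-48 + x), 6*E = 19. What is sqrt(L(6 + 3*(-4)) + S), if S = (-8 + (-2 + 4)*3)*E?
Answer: 7*I*sqrt(42)/18 ≈ 2.5203*I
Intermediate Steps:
E = 19/6 (E = (1/6)*19 = 19/6 ≈ 3.1667)
S = -19/3 (S = (-8 + (-2 + 4)*3)*(19/6) = (-8 + 2*3)*(19/6) = (-8 + 6)*(19/6) = -2*19/6 = -19/3 ≈ -6.3333)
sqrt(L(6 + 3*(-4)) + S) = sqrt(1/(-48 + (6 + 3*(-4))) - 19/3) = sqrt(1/(-48 + (6 - 12)) - 19/3) = sqrt(1/(-48 - 6) - 19/3) = sqrt(1/(-54) - 19/3) = sqrt(-1/54 - 19/3) = sqrt(-343/54) = 7*I*sqrt(42)/18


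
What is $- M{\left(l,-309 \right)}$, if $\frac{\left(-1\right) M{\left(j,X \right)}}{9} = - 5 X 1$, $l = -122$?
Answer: $13905$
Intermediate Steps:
$M{\left(j,X \right)} = 45 X$ ($M{\left(j,X \right)} = - 9 - 5 X 1 = - 9 \left(- 5 X\right) = 45 X$)
$- M{\left(l,-309 \right)} = - 45 \left(-309\right) = \left(-1\right) \left(-13905\right) = 13905$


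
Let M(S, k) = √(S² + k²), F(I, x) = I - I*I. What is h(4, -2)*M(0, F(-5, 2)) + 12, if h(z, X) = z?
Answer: 132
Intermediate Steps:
F(I, x) = I - I²
h(4, -2)*M(0, F(-5, 2)) + 12 = 4*√(0² + (-5*(1 - 1*(-5)))²) + 12 = 4*√(0 + (-5*(1 + 5))²) + 12 = 4*√(0 + (-5*6)²) + 12 = 4*√(0 + (-30)²) + 12 = 4*√(0 + 900) + 12 = 4*√900 + 12 = 4*30 + 12 = 120 + 12 = 132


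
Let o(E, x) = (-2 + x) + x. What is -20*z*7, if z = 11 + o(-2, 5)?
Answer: -2660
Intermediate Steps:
o(E, x) = -2 + 2*x
z = 19 (z = 11 + (-2 + 2*5) = 11 + (-2 + 10) = 11 + 8 = 19)
-20*z*7 = -20*19*7 = -380*7 = -2660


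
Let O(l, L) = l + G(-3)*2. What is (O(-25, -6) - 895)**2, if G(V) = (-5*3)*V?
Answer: 688900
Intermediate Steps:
G(V) = -15*V
O(l, L) = 90 + l (O(l, L) = l - 15*(-3)*2 = l + 45*2 = l + 90 = 90 + l)
(O(-25, -6) - 895)**2 = ((90 - 25) - 895)**2 = (65 - 895)**2 = (-830)**2 = 688900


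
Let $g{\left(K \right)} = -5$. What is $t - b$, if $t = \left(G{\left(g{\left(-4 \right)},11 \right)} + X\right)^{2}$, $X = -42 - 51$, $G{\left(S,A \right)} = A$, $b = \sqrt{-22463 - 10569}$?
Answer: $6724 - 2 i \sqrt{8258} \approx 6724.0 - 181.75 i$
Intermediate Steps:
$b = 2 i \sqrt{8258}$ ($b = \sqrt{-33032} = 2 i \sqrt{8258} \approx 181.75 i$)
$X = -93$
$t = 6724$ ($t = \left(11 - 93\right)^{2} = \left(-82\right)^{2} = 6724$)
$t - b = 6724 - 2 i \sqrt{8258}$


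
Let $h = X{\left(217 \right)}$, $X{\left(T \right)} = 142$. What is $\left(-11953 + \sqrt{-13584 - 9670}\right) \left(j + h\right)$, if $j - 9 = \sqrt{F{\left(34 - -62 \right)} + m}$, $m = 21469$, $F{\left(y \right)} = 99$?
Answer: $- \left(151 + 8 \sqrt{337}\right) \left(11953 - i \sqrt{23254}\right) \approx -3.5603 \cdot 10^{6} + 45422.0 i$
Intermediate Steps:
$j = 9 + 8 \sqrt{337}$ ($j = 9 + \sqrt{99 + 21469} = 9 + \sqrt{21568} = 9 + 8 \sqrt{337} \approx 155.86$)
$h = 142$
$\left(-11953 + \sqrt{-13584 - 9670}\right) \left(j + h\right) = \left(-11953 + \sqrt{-13584 - 9670}\right) \left(\left(9 + 8 \sqrt{337}\right) + 142\right) = \left(-11953 + \sqrt{-23254}\right) \left(151 + 8 \sqrt{337}\right) = \left(-11953 + i \sqrt{23254}\right) \left(151 + 8 \sqrt{337}\right)$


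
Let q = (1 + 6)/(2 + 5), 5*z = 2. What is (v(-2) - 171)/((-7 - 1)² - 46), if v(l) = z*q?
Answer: -853/90 ≈ -9.4778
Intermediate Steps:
z = ⅖ (z = (⅕)*2 = ⅖ ≈ 0.40000)
q = 1 (q = 7/7 = 7*(⅐) = 1)
v(l) = ⅖ (v(l) = (⅖)*1 = ⅖)
(v(-2) - 171)/((-7 - 1)² - 46) = (⅖ - 171)/((-7 - 1)² - 46) = -853/(5*((-8)² - 46)) = -853/(5*(64 - 46)) = -853/5/18 = -853/5*1/18 = -853/90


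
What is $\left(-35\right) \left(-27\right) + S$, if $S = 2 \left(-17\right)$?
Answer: $911$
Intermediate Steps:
$S = -34$
$\left(-35\right) \left(-27\right) + S = \left(-35\right) \left(-27\right) - 34 = 945 - 34 = 911$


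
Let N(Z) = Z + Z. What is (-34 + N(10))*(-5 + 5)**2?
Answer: 0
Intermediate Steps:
N(Z) = 2*Z
(-34 + N(10))*(-5 + 5)**2 = (-34 + 2*10)*(-5 + 5)**2 = (-34 + 20)*0**2 = -14*0 = 0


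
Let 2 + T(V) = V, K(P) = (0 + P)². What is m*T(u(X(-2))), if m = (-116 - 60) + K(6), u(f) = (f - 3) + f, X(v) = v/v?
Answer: 420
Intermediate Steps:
X(v) = 1
u(f) = -3 + 2*f (u(f) = (-3 + f) + f = -3 + 2*f)
K(P) = P²
T(V) = -2 + V
m = -140 (m = (-116 - 60) + 6² = -176 + 36 = -140)
m*T(u(X(-2))) = -140*(-2 + (-3 + 2*1)) = -140*(-2 + (-3 + 2)) = -140*(-2 - 1) = -140*(-3) = 420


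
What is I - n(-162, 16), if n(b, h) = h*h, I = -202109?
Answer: -202365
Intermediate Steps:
n(b, h) = h²
I - n(-162, 16) = -202109 - 1*16² = -202109 - 1*256 = -202109 - 256 = -202365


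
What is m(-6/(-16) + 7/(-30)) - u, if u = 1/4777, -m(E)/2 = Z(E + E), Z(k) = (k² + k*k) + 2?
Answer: -18578653/4299300 ≈ -4.3213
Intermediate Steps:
Z(k) = 2 + 2*k² (Z(k) = (k² + k²) + 2 = 2*k² + 2 = 2 + 2*k²)
m(E) = -4 - 16*E² (m(E) = -2*(2 + 2*(E + E)²) = -2*(2 + 2*(2*E)²) = -2*(2 + 2*(4*E²)) = -2*(2 + 8*E²) = -4 - 16*E²)
u = 1/4777 ≈ 0.00020934
m(-6/(-16) + 7/(-30)) - u = (-4 - 16*(-6/(-16) + 7/(-30))²) - 1*1/4777 = (-4 - 16*(-6*(-1/16) + 7*(-1/30))²) - 1/4777 = (-4 - 16*(3/8 - 7/30)²) - 1/4777 = (-4 - 16*(17/120)²) - 1/4777 = (-4 - 16*289/14400) - 1/4777 = (-4 - 289/900) - 1/4777 = -3889/900 - 1/4777 = -18578653/4299300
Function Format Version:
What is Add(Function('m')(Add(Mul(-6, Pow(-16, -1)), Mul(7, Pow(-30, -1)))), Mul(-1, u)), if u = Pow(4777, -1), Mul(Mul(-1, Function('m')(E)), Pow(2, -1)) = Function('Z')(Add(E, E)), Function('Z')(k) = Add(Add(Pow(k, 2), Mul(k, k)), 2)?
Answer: Rational(-18578653, 4299300) ≈ -4.3213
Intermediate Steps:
Function('Z')(k) = Add(2, Mul(2, Pow(k, 2))) (Function('Z')(k) = Add(Add(Pow(k, 2), Pow(k, 2)), 2) = Add(Mul(2, Pow(k, 2)), 2) = Add(2, Mul(2, Pow(k, 2))))
Function('m')(E) = Add(-4, Mul(-16, Pow(E, 2))) (Function('m')(E) = Mul(-2, Add(2, Mul(2, Pow(Add(E, E), 2)))) = Mul(-2, Add(2, Mul(2, Pow(Mul(2, E), 2)))) = Mul(-2, Add(2, Mul(2, Mul(4, Pow(E, 2))))) = Mul(-2, Add(2, Mul(8, Pow(E, 2)))) = Add(-4, Mul(-16, Pow(E, 2))))
u = Rational(1, 4777) ≈ 0.00020934
Add(Function('m')(Add(Mul(-6, Pow(-16, -1)), Mul(7, Pow(-30, -1)))), Mul(-1, u)) = Add(Add(-4, Mul(-16, Pow(Add(Mul(-6, Pow(-16, -1)), Mul(7, Pow(-30, -1))), 2))), Mul(-1, Rational(1, 4777))) = Add(Add(-4, Mul(-16, Pow(Add(Mul(-6, Rational(-1, 16)), Mul(7, Rational(-1, 30))), 2))), Rational(-1, 4777)) = Add(Add(-4, Mul(-16, Pow(Add(Rational(3, 8), Rational(-7, 30)), 2))), Rational(-1, 4777)) = Add(Add(-4, Mul(-16, Pow(Rational(17, 120), 2))), Rational(-1, 4777)) = Add(Add(-4, Mul(-16, Rational(289, 14400))), Rational(-1, 4777)) = Add(Add(-4, Rational(-289, 900)), Rational(-1, 4777)) = Add(Rational(-3889, 900), Rational(-1, 4777)) = Rational(-18578653, 4299300)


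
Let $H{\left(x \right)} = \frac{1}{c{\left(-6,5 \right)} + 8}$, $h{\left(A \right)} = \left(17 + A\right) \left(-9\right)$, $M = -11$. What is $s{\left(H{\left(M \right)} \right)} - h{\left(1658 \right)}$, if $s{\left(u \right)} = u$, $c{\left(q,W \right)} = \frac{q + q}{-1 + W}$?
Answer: $\frac{75376}{5} \approx 15075.0$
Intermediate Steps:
$c{\left(q,W \right)} = \frac{2 q}{-1 + W}$
$h{\left(A \right)} = -153 - 9 A$
$H{\left(x \right)} = \frac{1}{5}$ ($H{\left(x \right)} = \frac{1}{2 \left(-6\right) \frac{1}{-1 + 5} + 8} = \frac{1}{2 \left(-6\right) \frac{1}{4} + 8} = \frac{1}{-3 + 8} = \frac{1}{5}$)
$s{\left(H{\left(M \right)} \right)} - h{\left(1658 \right)} = \frac{1}{5} - \left(-153 - 14922\right) = \frac{1}{5} - -15075 = \frac{1}{5} + 15075 = \frac{75376}{5}$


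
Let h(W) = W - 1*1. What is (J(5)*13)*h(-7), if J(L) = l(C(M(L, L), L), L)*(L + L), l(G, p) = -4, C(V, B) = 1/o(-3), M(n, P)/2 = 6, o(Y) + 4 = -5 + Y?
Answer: 4160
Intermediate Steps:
o(Y) = -9 + Y (o(Y) = -4 + (-5 + Y) = -9 + Y)
M(n, P) = 12 (M(n, P) = 2*6 = 12)
C(V, B) = -1/12 (C(V, B) = 1/(-9 - 3) = 1/(-12) = -1/12)
h(W) = -1 + W (h(W) = W - 1 = -1 + W)
J(L) = -8*L (J(L) = -4*(L + L) = -8*L)
(J(5)*13)*h(-7) = (-8*5*13)*(-1 - 7) = -40*13*(-8) = -520*(-8) = 4160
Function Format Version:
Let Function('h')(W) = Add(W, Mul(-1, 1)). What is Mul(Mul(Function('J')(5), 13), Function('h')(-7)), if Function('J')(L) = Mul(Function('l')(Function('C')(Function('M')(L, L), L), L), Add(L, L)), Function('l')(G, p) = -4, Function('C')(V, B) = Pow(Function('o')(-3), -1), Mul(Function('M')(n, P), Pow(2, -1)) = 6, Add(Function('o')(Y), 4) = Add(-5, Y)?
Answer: 4160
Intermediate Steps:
Function('o')(Y) = Add(-9, Y) (Function('o')(Y) = Add(-4, Add(-5, Y)) = Add(-9, Y))
Function('M')(n, P) = 12 (Function('M')(n, P) = Mul(2, 6) = 12)
Function('C')(V, B) = Rational(-1, 12) (Function('C')(V, B) = Pow(Add(-9, -3), -1) = Pow(-12, -1) = Rational(-1, 12))
Function('h')(W) = Add(-1, W) (Function('h')(W) = Add(W, -1) = Add(-1, W))
Function('J')(L) = Mul(-8, L) (Function('J')(L) = Mul(-4, Add(L, L)) = Mul(-4, Mul(2, L)) = Mul(-8, L))
Mul(Mul(Function('J')(5), 13), Function('h')(-7)) = Mul(Mul(Mul(-8, 5), 13), Add(-1, -7)) = Mul(Mul(-40, 13), -8) = Mul(-520, -8) = 4160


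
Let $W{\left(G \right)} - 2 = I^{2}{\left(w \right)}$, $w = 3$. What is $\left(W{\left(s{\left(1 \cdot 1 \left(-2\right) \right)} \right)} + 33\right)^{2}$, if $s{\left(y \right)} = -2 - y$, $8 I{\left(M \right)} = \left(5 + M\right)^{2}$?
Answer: $9801$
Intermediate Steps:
$I{\left(M \right)} = \frac{\left(5 + M\right)^{2}}{8}$
$W{\left(G \right)} = 66$ ($W{\left(G \right)} = 2 + \left(\frac{\left(5 + 3\right)^{2}}{8}\right)^{2} = 2 + \left(\frac{8^{2}}{8}\right)^{2} = 2 + \left(\frac{1}{8} \cdot 64\right)^{2} = 2 + 8^{2} = 2 + 64 = 66$)
$\left(W{\left(s{\left(1 \cdot 1 \left(-2\right) \right)} \right)} + 33\right)^{2} = \left(66 + 33\right)^{2} = 99^{2} = 9801$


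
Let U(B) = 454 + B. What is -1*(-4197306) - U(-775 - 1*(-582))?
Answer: 4197045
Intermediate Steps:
-1*(-4197306) - U(-775 - 1*(-582)) = -1*(-4197306) - (454 + (-775 - 1*(-582))) = 4197306 - (454 + (-775 + 582)) = 4197306 - (454 - 193) = 4197306 - 1*261 = 4197306 - 261 = 4197045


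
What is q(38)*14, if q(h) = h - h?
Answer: 0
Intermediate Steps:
q(h) = 0
q(38)*14 = 0*14 = 0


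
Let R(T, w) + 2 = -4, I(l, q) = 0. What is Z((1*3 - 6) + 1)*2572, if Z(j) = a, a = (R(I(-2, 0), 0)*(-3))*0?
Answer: 0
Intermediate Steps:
R(T, w) = -6 (R(T, w) = -2 - 4 = -6)
a = 0 (a = -6*(-3)*0 = 18*0 = 0)
Z(j) = 0
Z((1*3 - 6) + 1)*2572 = 0*2572 = 0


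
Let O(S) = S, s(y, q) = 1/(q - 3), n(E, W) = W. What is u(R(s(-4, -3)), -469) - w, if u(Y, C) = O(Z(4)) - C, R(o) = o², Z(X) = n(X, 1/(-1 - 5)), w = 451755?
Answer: -2707717/6 ≈ -4.5129e+5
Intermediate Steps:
Z(X) = -⅙ (Z(X) = 1/(-1 - 5) = 1/(-6) = -⅙)
s(y, q) = 1/(-3 + q)
u(Y, C) = -⅙ - C
u(R(s(-4, -3)), -469) - w = (-⅙ - 1*(-469)) - 1*451755 = (-⅙ + 469) - 451755 = 2813/6 - 451755 = -2707717/6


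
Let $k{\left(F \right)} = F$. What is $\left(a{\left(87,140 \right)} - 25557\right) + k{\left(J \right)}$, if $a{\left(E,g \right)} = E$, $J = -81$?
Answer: $-25551$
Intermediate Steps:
$\left(a{\left(87,140 \right)} - 25557\right) + k{\left(J \right)} = \left(87 - 25557\right) - 81 = -25470 - 81 = -25551$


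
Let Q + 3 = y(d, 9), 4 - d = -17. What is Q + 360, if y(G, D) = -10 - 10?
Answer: 337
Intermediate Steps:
d = 21 (d = 4 - 1*(-17) = 4 + 17 = 21)
y(G, D) = -20
Q = -23 (Q = -3 - 20 = -23)
Q + 360 = -23 + 360 = 337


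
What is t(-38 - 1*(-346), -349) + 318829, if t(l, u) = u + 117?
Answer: 318597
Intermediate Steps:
t(l, u) = 117 + u
t(-38 - 1*(-346), -349) + 318829 = (117 - 349) + 318829 = -232 + 318829 = 318597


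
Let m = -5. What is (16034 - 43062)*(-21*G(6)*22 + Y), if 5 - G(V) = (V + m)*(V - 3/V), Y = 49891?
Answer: -1354697416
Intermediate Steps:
G(V) = 5 - (-5 + V)*(V - 3/V) (G(V) = 5 - (V - 5)*(V - 3/V) = 5 - (-5 + V)*(V - 3/V))
(16034 - 43062)*(-21*G(6)*22 + Y) = (16034 - 43062)*(-21*(8 - 1*6**2 - 15/6 + 5*6)*22 + 49891) = -27028*(-21*(8 - 1*36 - 15*1/6 + 30)*22 + 49891) = -27028*(-21*(8 - 36 - 5/2 + 30)*22 + 49891) = -27028*(-21*(-1/2)*22 + 49891) = -27028*((21/2)*22 + 49891) = -27028*(231 + 49891) = -27028*50122 = -1354697416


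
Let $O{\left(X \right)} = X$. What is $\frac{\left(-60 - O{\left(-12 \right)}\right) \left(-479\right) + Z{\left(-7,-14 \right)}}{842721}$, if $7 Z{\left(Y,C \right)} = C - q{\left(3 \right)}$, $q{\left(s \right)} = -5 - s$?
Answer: $\frac{53646}{1966349} \approx 0.027282$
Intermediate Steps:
$Z{\left(Y,C \right)} = \frac{8}{7} + \frac{C}{7}$ ($Z{\left(Y,C \right)} = \frac{C - \left(-5 - 3\right)}{7} = \frac{C - -8}{7} = \frac{C + 8}{7} = \frac{8 + C}{7} = \frac{8}{7} + \frac{C}{7}$)
$\frac{\left(-60 - O{\left(-12 \right)}\right) \left(-479\right) + Z{\left(-7,-14 \right)}}{842721} = \frac{\left(-60 - -12\right) \left(-479\right) + \left(\frac{8}{7} + \frac{1}{7} \left(-14\right)\right)}{842721} = \left(\left(-60 + 12\right) \left(-479\right) + \left(\frac{8}{7} - 2\right)\right) \frac{1}{842721} = \left(\left(-48\right) \left(-479\right) - \frac{6}{7}\right) \frac{1}{842721} = \left(22992 - \frac{6}{7}\right) \frac{1}{842721} = \frac{160938}{7} \cdot \frac{1}{842721} = \frac{53646}{1966349}$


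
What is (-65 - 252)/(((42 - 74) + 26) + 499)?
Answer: -317/493 ≈ -0.64300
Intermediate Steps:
(-65 - 252)/(((42 - 74) + 26) + 499) = -317/((-32 + 26) + 499) = -317/(-6 + 499) = -317/493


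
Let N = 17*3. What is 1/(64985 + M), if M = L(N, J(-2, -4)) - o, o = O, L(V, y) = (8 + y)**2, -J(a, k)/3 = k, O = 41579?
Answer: 1/23806 ≈ 4.2006e-5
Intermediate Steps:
N = 51
J(a, k) = -3*k
o = 41579
M = -41179 (M = (8 - 3*(-4))**2 - 1*41579 = (8 + 12)**2 - 41579 = 20**2 - 41579 = 400 - 41579 = -41179)
1/(64985 + M) = 1/(64985 - 41179) = 1/23806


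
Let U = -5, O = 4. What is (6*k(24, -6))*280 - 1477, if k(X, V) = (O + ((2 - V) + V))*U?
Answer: -51877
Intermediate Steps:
k(X, V) = -30 (k(X, V) = (4 + ((2 - V) + V))*(-5) = (4 + 2)*(-5) = 6*(-5) = -30)
(6*k(24, -6))*280 - 1477 = (6*(-30))*280 - 1477 = -180*280 - 1477 = -50400 - 1477 = -51877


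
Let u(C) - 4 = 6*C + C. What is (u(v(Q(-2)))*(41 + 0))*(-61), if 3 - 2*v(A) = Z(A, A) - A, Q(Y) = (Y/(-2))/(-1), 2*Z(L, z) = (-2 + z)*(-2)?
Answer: -2501/2 ≈ -1250.5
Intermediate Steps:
Z(L, z) = 2 - z (Z(L, z) = ((-2 + z)*(-2))/2 = (4 - 2*z)/2 = 2 - z)
Q(Y) = Y/2 (Q(Y) = (Y*(-1/2))*(-1) = -Y/2*(-1) = Y/2)
v(A) = 1/2 + A (v(A) = 3/2 - ((2 - A) - A)/2 = 3/2 - (2 - 2*A)/2 = 3/2 + (-1 + A) = 1/2 + A)
u(C) = 4 + 7*C (u(C) = 4 + (6*C + C) = 4 + 7*C)
(u(v(Q(-2)))*(41 + 0))*(-61) = ((4 + 7*(1/2 + (1/2)*(-2)))*(41 + 0))*(-61) = ((4 + 7*(1/2 - 1))*41)*(-61) = ((4 + 7*(-1/2))*41)*(-61) = ((4 - 7/2)*41)*(-61) = ((1/2)*41)*(-61) = (41/2)*(-61) = -2501/2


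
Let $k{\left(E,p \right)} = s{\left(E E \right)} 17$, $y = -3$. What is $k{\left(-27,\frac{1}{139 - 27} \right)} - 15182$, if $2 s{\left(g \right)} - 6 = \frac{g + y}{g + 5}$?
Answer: $- \frac{11099983}{734} \approx -15123.0$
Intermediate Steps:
$s{\left(g \right)} = 3 + \frac{-3 + g}{2 \left(5 + g\right)}$ ($s{\left(g \right)} = 3 + \frac{\left(g - 3\right) \frac{1}{g + 5}}{2} = 3 + \frac{\left(-3 + g\right) \frac{1}{5 + g}}{2} = 3 + \frac{\frac{1}{5 + g} \left(-3 + g\right)}{2} = 3 + \frac{-3 + g}{2 \left(5 + g\right)}$)
$k{\left(E,p \right)} = \frac{17 \left(27 + 7 E^{2}\right)}{2 \left(5 + E^{2}\right)}$ ($k{\left(E,p \right)} = \frac{27 + 7 E E}{2 \left(5 + E E\right)} 17 = \frac{27 + 7 E^{2}}{2 \left(5 + E^{2}\right)} 17 = \frac{17 \left(27 + 7 E^{2}\right)}{2 \left(5 + E^{2}\right)}$)
$k{\left(-27,\frac{1}{139 - 27} \right)} - 15182 = \frac{17 \left(27 + 7 \left(-27\right)^{2}\right)}{2 \left(5 + \left(-27\right)^{2}\right)} - 15182 = \frac{17 \left(27 + 7 \cdot 729\right)}{2 \left(5 + 729\right)} - 15182 = \frac{17 \left(27 + 5103\right)}{2 \cdot 734} - 15182 = \frac{17}{2} \cdot \frac{1}{734} \cdot 5130 - 15182 = \frac{43605}{734} - 15182 = - \frac{11099983}{734}$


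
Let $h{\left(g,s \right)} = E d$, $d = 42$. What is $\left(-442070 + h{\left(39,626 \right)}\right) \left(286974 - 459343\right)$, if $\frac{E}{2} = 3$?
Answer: $76155726842$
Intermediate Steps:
$E = 6$ ($E = 2 \cdot 3 = 6$)
$h{\left(g,s \right)} = 252$ ($h{\left(g,s \right)} = 6 \cdot 42 = 252$)
$\left(-442070 + h{\left(39,626 \right)}\right) \left(286974 - 459343\right) = \left(-442070 + 252\right) \left(286974 - 459343\right) = \left(-441818\right) \left(-172369\right) = 76155726842$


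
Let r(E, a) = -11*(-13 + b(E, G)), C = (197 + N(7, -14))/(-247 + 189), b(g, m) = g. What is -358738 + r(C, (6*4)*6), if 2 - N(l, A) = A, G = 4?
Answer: -20796167/58 ≈ -3.5855e+5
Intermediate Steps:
N(l, A) = 2 - A
C = -213/58 (C = (197 + (2 - 1*(-14)))/(-247 + 189) = (197 + (2 + 14))/(-58) = (197 + 16)*(-1/58) = 213*(-1/58) = -213/58 ≈ -3.6724)
r(E, a) = 143 - 11*E (r(E, a) = -11*(-13 + E) = 143 - 11*E)
-358738 + r(C, (6*4)*6) = -358738 + (143 - 11*(-213/58)) = -358738 + (143 + 2343/58) = -358738 + 10637/58 = -20796167/58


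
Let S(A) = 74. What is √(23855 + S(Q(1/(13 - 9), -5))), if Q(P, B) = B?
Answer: √23929 ≈ 154.69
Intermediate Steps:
√(23855 + S(Q(1/(13 - 9), -5))) = √(23855 + 74) = √23929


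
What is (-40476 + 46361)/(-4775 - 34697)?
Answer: -5885/39472 ≈ -0.14909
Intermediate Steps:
(-40476 + 46361)/(-4775 - 34697) = 5885/(-39472) = 5885*(-1/39472) = -5885/39472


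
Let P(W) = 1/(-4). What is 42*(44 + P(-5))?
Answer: 3675/2 ≈ 1837.5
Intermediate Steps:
P(W) = -¼
42*(44 + P(-5)) = 42*(44 - ¼) = 42*(175/4) = 3675/2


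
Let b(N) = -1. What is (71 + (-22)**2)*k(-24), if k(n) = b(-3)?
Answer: -555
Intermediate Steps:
k(n) = -1
(71 + (-22)**2)*k(-24) = (71 + (-22)**2)*(-1) = (71 + 484)*(-1) = 555*(-1) = -555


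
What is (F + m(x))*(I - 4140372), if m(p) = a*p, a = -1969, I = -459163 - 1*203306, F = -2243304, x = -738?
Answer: 3795118507062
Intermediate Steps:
I = -662469 (I = -459163 - 203306 = -662469)
m(p) = -1969*p
(F + m(x))*(I - 4140372) = (-2243304 - 1969*(-738))*(-662469 - 4140372) = (-2243304 + 1453122)*(-4802841) = -790182*(-4802841) = 3795118507062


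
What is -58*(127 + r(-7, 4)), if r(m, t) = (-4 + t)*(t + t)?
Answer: -7366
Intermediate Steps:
r(m, t) = 2*t*(-4 + t) (r(m, t) = (-4 + t)*(2*t) = 2*t*(-4 + t))
-58*(127 + r(-7, 4)) = -58*(127 + 2*4*(-4 + 4)) = -58*(127 + 2*4*0) = -58*(127 + 0) = -58*127 = -7366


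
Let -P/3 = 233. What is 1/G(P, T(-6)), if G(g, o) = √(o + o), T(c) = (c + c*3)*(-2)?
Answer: √6/24 ≈ 0.10206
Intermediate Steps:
T(c) = -8*c (T(c) = (c + 3*c)*(-2) = (4*c)*(-2) = -8*c)
P = -699 (P = -3*233 = -699)
G(g, o) = √2*√o (G(g, o) = √(2*o) = √2*√o)
1/G(P, T(-6)) = 1/(√2*√(-8*(-6))) = 1/(√2*√48) = 1/(√2*(4*√3)) = 1/(4*√6) = √6/24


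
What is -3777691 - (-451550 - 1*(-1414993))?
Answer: -4741134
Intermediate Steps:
-3777691 - (-451550 - 1*(-1414993)) = -3777691 - (-451550 + 1414993) = -3777691 - 1*963443 = -3777691 - 963443 = -4741134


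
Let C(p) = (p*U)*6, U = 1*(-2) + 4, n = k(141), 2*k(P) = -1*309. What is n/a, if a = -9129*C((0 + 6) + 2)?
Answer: 103/584256 ≈ 0.00017629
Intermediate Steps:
k(P) = -309/2 (k(P) = (-1*309)/2 = (1/2)*(-309) = -309/2)
n = -309/2 ≈ -154.50
U = 2 (U = -2 + 4 = 2)
C(p) = 12*p (C(p) = (p*2)*6 = (2*p)*6 = 12*p)
a = -876384 (a = -109548*((0 + 6) + 2) = -109548*(6 + 2) = -109548*8 = -9129*96 = -876384)
n/a = -309/2/(-876384) = -309/2*(-1/876384) = 103/584256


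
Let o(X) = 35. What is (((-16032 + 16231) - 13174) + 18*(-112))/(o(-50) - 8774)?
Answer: 4997/2913 ≈ 1.7154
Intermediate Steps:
(((-16032 + 16231) - 13174) + 18*(-112))/(o(-50) - 8774) = (((-16032 + 16231) - 13174) + 18*(-112))/(35 - 8774) = ((199 - 13174) - 2016)/(-8739) = (-12975 - 2016)*(-1/8739) = -14991*(-1/8739) = 4997/2913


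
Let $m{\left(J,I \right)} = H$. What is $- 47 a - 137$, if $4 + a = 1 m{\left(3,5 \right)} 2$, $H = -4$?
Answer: $427$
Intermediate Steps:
$m{\left(J,I \right)} = -4$
$a = -12$ ($a = -4 + 1 \left(-4\right) 2 = -4 - 8 = -12$)
$- 47 a - 137 = \left(-47\right) \left(-12\right) - 137 = 564 - 137 = 427$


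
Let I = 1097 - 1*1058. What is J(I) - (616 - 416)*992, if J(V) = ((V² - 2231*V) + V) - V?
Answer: -283888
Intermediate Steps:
I = 39 (I = 1097 - 1058 = 39)
J(V) = V² - 2231*V (J(V) = (V² - 2230*V) - V = V² - 2231*V)
J(I) - (616 - 416)*992 = 39*(-2231 + 39) - (616 - 416)*992 = 39*(-2192) - 200*992 = -85488 - 1*198400 = -85488 - 198400 = -283888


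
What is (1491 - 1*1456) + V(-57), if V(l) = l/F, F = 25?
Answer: 818/25 ≈ 32.720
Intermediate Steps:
V(l) = l/25
(1491 - 1*1456) + V(-57) = (1491 - 1*1456) + (1/25)*(-57) = (1491 - 1456) - 57/25 = 35 - 57/25 = 818/25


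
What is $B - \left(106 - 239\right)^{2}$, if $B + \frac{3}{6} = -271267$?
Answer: $- \frac{577913}{2} \approx -2.8896 \cdot 10^{5}$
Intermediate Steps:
$B = - \frac{542535}{2}$ ($B = - \frac{1}{2} - 271267 = - \frac{542535}{2} \approx -2.7127 \cdot 10^{5}$)
$B - \left(106 - 239\right)^{2} = - \frac{542535}{2} - \left(106 - 239\right)^{2} = - \frac{542535}{2} - \left(-133\right)^{2} = - \frac{542535}{2} - 17689 = - \frac{577913}{2}$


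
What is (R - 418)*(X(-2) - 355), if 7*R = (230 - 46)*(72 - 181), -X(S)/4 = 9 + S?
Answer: 8802106/7 ≈ 1.2574e+6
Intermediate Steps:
X(S) = -36 - 4*S (X(S) = -4*(9 + S) = -36 - 4*S)
R = -20056/7 (R = ((230 - 46)*(72 - 181))/7 = (184*(-109))/7 = (⅐)*(-20056) = -20056/7 ≈ -2865.1)
(R - 418)*(X(-2) - 355) = (-20056/7 - 418)*((-36 - 4*(-2)) - 355) = -22982*((-36 + 8) - 355)/7 = -22982*(-28 - 355)/7 = -22982/7*(-383) = 8802106/7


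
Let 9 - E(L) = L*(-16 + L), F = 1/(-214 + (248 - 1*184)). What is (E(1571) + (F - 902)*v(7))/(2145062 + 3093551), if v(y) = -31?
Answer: -362240069/785791950 ≈ -0.46099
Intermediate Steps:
F = -1/150 (F = 1/(-214 + (248 - 184)) = 1/(-214 + 64) = 1/(-150) = -1/150 ≈ -0.0066667)
E(L) = 9 - L*(-16 + L)
(E(1571) + (F - 902)*v(7))/(2145062 + 3093551) = ((9 - 1*1571² + 16*1571) + (-1/150 - 902)*(-31))/(2145062 + 3093551) = ((9 - 1*2468041 + 25136) - 135301/150*(-31))/5238613 = ((9 - 2468041 + 25136) + 4194331/150)*(1/5238613) = (-2442896 + 4194331/150)*(1/5238613) = -362240069/150*1/5238613 = -362240069/785791950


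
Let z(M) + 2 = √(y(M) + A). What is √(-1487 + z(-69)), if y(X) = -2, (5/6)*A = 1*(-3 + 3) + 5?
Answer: I*√1487 ≈ 38.562*I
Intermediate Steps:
A = 6 (A = 6*(1*(-3 + 3) + 5)/5 = 6*(1*0 + 5)/5 = 6*(0 + 5)/5 = (6/5)*5 = 6)
z(M) = 0 (z(M) = -2 + √(-2 + 6) = -2 + √4 = -2 + 2 = 0)
√(-1487 + z(-69)) = √(-1487 + 0) = √(-1487) = I*√1487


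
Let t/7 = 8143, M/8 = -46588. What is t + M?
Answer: -315703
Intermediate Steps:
M = -372704 (M = 8*(-46588) = -372704)
t = 57001 (t = 7*8143 = 57001)
t + M = 57001 - 372704 = -315703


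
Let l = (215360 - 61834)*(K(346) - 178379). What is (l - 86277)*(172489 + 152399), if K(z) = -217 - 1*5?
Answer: -8908423567833864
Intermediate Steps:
K(z) = -222 (K(z) = -217 - 5 = -222)
l = -27419897126 (l = (215360 - 61834)*(-222 - 178379) = 153526*(-178601) = -27419897126)
(l - 86277)*(172489 + 152399) = (-27419897126 - 86277)*(172489 + 152399) = -27419983403*324888 = -8908423567833864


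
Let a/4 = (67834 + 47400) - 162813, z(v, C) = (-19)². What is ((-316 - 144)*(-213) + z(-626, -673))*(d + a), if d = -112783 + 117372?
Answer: -18264578907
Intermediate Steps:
z(v, C) = 361
d = 4589
a = -190316 (a = 4*((67834 + 47400) - 162813) = 4*(115234 - 162813) = 4*(-47579) = -190316)
((-316 - 144)*(-213) + z(-626, -673))*(d + a) = ((-316 - 144)*(-213) + 361)*(4589 - 190316) = (-460*(-213) + 361)*(-185727) = (97980 + 361)*(-185727) = 98341*(-185727) = -18264578907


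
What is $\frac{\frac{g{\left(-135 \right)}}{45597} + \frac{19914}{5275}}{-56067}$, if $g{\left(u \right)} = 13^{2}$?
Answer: $- \frac{908910133}{13485468919725} \approx -6.7399 \cdot 10^{-5}$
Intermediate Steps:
$g{\left(u \right)} = 169$
$\frac{\frac{g{\left(-135 \right)}}{45597} + \frac{19914}{5275}}{-56067} = \frac{\frac{169}{45597} + \frac{19914}{5275}}{-56067} = \left(169 \cdot \frac{1}{45597} + 19914 \cdot \frac{1}{5275}\right) \left(- \frac{1}{56067}\right) = \left(\frac{169}{45597} + \frac{19914}{5275}\right) \left(- \frac{1}{56067}\right) = \frac{908910133}{240524175} \left(- \frac{1}{56067}\right) = - \frac{908910133}{13485468919725}$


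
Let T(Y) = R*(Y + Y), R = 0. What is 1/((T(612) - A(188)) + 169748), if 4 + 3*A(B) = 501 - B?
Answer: 1/169645 ≈ 5.8947e-6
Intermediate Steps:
A(B) = 497/3 - B/3 (A(B) = -4/3 + (501 - B)/3 = -4/3 + (167 - B/3) = 497/3 - B/3)
T(Y) = 0 (T(Y) = 0*(Y + Y) = 0*(2*Y) = 0)
1/((T(612) - A(188)) + 169748) = 1/((0 - (497/3 - ⅓*188)) + 169748) = 1/((0 - (497/3 - 188/3)) + 169748) = 1/((0 - 1*103) + 169748) = 1/((0 - 103) + 169748) = 1/(-103 + 169748) = 1/169645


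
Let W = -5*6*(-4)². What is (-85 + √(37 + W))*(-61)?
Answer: 5185 - 61*I*√443 ≈ 5185.0 - 1283.9*I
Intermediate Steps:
W = -480 (W = -30*16 = -480)
(-85 + √(37 + W))*(-61) = (-85 + √(37 - 480))*(-61) = (-85 + √(-443))*(-61) = (-85 + I*√443)*(-61) = 5185 - 61*I*√443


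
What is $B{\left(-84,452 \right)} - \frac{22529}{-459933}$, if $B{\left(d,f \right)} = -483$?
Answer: $- \frac{222125110}{459933} \approx -482.95$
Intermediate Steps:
$B{\left(-84,452 \right)} - \frac{22529}{-459933} = -483 - \frac{22529}{-459933} = -483 - 22529 \left(- \frac{1}{459933}\right) = -483 - - \frac{22529}{459933} = -483 + \frac{22529}{459933} = - \frac{222125110}{459933}$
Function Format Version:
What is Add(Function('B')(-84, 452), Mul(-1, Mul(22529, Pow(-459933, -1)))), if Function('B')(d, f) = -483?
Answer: Rational(-222125110, 459933) ≈ -482.95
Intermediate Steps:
Add(Function('B')(-84, 452), Mul(-1, Mul(22529, Pow(-459933, -1)))) = Add(-483, Mul(-1, Mul(22529, Pow(-459933, -1)))) = Add(-483, Mul(-1, Mul(22529, Rational(-1, 459933)))) = Add(-483, Mul(-1, Rational(-22529, 459933))) = Add(-483, Rational(22529, 459933)) = Rational(-222125110, 459933)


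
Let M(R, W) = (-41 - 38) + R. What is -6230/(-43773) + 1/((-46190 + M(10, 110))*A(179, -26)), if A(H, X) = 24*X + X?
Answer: 187325864273/1316181884550 ≈ 0.14233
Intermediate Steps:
M(R, W) = -79 + R
A(H, X) = 25*X
-6230/(-43773) + 1/((-46190 + M(10, 110))*A(179, -26)) = -6230/(-43773) + 1/((-46190 + (-79 + 10))*((25*(-26)))) = -6230*(-1/43773) + 1/(-46190 - 69*(-650)) = 6230/43773 - 1/650/(-46259) = 6230/43773 - 1/46259*(-1/650) = 6230/43773 + 1/30068350 = 187325864273/1316181884550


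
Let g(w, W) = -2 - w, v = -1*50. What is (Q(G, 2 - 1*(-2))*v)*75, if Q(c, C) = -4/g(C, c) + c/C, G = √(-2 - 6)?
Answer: -2500 - 1875*I*√2 ≈ -2500.0 - 2651.7*I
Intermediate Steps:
G = 2*I*√2 (G = √(-8) = 2*I*√2 ≈ 2.8284*I)
v = -50
Q(c, C) = -4/(-2 - C) + c/C
(Q(G, 2 - 1*(-2))*v)*75 = ((4/(2 + (2 - 1*(-2))) + (2*I*√2)/(2 - 1*(-2)))*(-50))*75 = ((4/(2 + (2 + 2)) + (2*I*√2)/(2 + 2))*(-50))*75 = ((4/(2 + 4) + (2*I*√2)/4)*(-50))*75 = ((4/6 + (2*I*√2)*(¼))*(-50))*75 = ((4*(⅙) + I*√2/2)*(-50))*75 = ((⅔ + I*√2/2)*(-50))*75 = (-100/3 - 25*I*√2)*75 = -2500 - 1875*I*√2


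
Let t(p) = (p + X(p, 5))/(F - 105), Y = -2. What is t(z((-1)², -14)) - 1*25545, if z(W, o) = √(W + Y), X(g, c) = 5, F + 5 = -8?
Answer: -3014315/118 - I/118 ≈ -25545.0 - 0.0084746*I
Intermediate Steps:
F = -13 (F = -5 - 8 = -13)
z(W, o) = √(-2 + W) (z(W, o) = √(W - 2) = √(-2 + W))
t(p) = -5/118 - p/118 (t(p) = (p + 5)/(-13 - 105) = (5 + p)/(-118) = (5 + p)*(-1/118) = -5/118 - p/118)
t(z((-1)², -14)) - 1*25545 = (-5/118 - √(-2 + (-1)²)/118) - 1*25545 = (-5/118 - √(-2 + 1)/118) - 25545 = (-5/118 - I/118) - 25545 = -3014315/118 - I/118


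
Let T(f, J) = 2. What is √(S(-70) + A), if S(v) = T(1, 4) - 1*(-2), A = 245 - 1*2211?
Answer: 3*I*√218 ≈ 44.294*I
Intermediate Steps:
A = -1966 (A = 245 - 2211 = -1966)
S(v) = 4 (S(v) = 2 - 1*(-2) = 2 + 2 = 4)
√(S(-70) + A) = √(4 - 1966) = √(-1962) = 3*I*√218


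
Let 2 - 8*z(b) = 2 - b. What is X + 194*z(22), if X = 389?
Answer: 1845/2 ≈ 922.50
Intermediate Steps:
z(b) = b/8 (z(b) = 1/4 - (2 - b)/8 = 1/4 + (-1/4 + b/8) = b/8)
X + 194*z(22) = 389 + 194*((1/8)*22) = 389 + 194*(11/4) = 389 + 1067/2 = 1845/2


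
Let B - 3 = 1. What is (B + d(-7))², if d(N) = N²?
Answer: 2809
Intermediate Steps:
B = 4 (B = 3 + 1 = 4)
(B + d(-7))² = (4 + (-7)²)² = (4 + 49)² = 53² = 2809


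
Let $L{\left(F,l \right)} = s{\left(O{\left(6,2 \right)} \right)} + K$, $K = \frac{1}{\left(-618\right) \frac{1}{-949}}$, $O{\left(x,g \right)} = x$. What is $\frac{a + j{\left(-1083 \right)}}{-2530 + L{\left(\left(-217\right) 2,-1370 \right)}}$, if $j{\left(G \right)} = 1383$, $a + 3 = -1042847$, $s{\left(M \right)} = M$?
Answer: $\frac{643626606}{1558883} \approx 412.88$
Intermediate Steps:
$a = -1042850$ ($a = -3 - 1042847 = -1042850$)
$K = \frac{949}{618}$ ($K = \frac{1}{\left(-618\right) \left(- \frac{1}{949}\right)} = \frac{1}{\frac{618}{949}} = \frac{949}{618} \approx 1.5356$)
$L{\left(F,l \right)} = \frac{4657}{618}$ ($L{\left(F,l \right)} = 6 + \frac{949}{618} = \frac{4657}{618}$)
$\frac{a + j{\left(-1083 \right)}}{-2530 + L{\left(\left(-217\right) 2,-1370 \right)}} = \frac{-1042850 + 1383}{-2530 + \frac{4657}{618}} = - \frac{1041467}{- \frac{1558883}{618}} = \left(-1041467\right) \left(- \frac{618}{1558883}\right) = \frac{643626606}{1558883}$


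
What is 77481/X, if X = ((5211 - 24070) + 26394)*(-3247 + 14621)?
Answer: 77481/85703090 ≈ 0.00090406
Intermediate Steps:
X = 85703090 (X = (-18859 + 26394)*11374 = 7535*11374 = 85703090)
77481/X = 77481/85703090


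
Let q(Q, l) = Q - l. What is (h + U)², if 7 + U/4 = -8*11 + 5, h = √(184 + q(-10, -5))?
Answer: (360 - √179)² ≈ 1.2015e+5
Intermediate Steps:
h = √179 (h = √(184 + (-10 - 1*(-5))) = √(184 + (-10 + 5)) = √(184 - 5) = √179 ≈ 13.379)
U = -360 (U = -28 + 4*(-8*11 + 5) = -28 + 4*(-88 + 5) = -28 + 4*(-83) = -28 - 332 = -360)
(h + U)² = (√179 - 360)² = (-360 + √179)²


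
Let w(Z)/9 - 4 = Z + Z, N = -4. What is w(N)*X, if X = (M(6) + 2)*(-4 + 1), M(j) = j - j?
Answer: 216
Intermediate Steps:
M(j) = 0
X = -6 (X = (0 + 2)*(-4 + 1) = 2*(-3) = -6)
w(Z) = 36 + 18*Z (w(Z) = 36 + 9*(Z + Z) = 36 + 9*(2*Z) = 36 + 18*Z)
w(N)*X = (36 + 18*(-4))*(-6) = (36 - 72)*(-6) = -36*(-6) = 216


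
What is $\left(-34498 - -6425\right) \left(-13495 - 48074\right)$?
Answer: $1728426537$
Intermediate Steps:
$\left(-34498 - -6425\right) \left(-13495 - 48074\right) = \left(-34498 + 6425\right) \left(-61569\right) = \left(-28073\right) \left(-61569\right) = 1728426537$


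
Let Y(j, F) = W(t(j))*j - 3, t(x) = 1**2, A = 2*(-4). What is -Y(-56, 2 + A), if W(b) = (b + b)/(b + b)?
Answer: 59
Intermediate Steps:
A = -8
t(x) = 1
W(b) = 1 (W(b) = (2*b)/((2*b)) = (2*b)*(1/(2*b)) = 1)
Y(j, F) = -3 + j (Y(j, F) = 1*j - 3 = j - 3 = -3 + j)
-Y(-56, 2 + A) = -(-3 - 56) = -1*(-59) = 59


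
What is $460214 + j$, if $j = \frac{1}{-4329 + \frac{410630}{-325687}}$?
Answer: $\frac{649044246320055}{1410309653} \approx 4.6021 \cdot 10^{5}$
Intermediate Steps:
$j = - \frac{325687}{1410309653}$ ($j = \frac{1}{-4329 + 410630 \left(- \frac{1}{325687}\right)} = \frac{1}{-4329 - \frac{410630}{325687}} = \frac{1}{- \frac{1410309653}{325687}} = - \frac{325687}{1410309653} \approx -0.00023093$)
$460214 + j = 460214 - \frac{325687}{1410309653} = \frac{649044246320055}{1410309653}$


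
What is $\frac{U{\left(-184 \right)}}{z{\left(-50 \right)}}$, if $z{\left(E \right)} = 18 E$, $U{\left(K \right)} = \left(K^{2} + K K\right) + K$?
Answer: $- \frac{16882}{225} \approx -75.031$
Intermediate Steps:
$U{\left(K \right)} = K + 2 K^{2}$ ($U{\left(K \right)} = \left(K^{2} + K^{2}\right) + K = 2 K^{2} + K = K + 2 K^{2}$)
$\frac{U{\left(-184 \right)}}{z{\left(-50 \right)}} = \frac{\left(-184\right) \left(1 + 2 \left(-184\right)\right)}{18 \left(-50\right)} = \frac{\left(-184\right) \left(1 - 368\right)}{-900} = \left(-184\right) \left(-367\right) \left(- \frac{1}{900}\right) = 67528 \left(- \frac{1}{900}\right) = - \frac{16882}{225}$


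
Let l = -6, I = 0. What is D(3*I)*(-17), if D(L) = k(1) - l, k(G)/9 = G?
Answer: -255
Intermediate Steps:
k(G) = 9*G
D(L) = 15 (D(L) = 9*1 - 1*(-6) = 9 + 6 = 15)
D(3*I)*(-17) = 15*(-17) = -255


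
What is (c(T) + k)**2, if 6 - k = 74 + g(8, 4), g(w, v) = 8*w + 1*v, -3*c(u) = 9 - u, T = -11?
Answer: 183184/9 ≈ 20354.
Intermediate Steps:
c(u) = -3 + u/3 (c(u) = -(9 - u)/3 = -3 + u/3)
g(w, v) = v + 8*w (g(w, v) = 8*w + v = v + 8*w)
k = -136 (k = 6 - (74 + (4 + 8*8)) = 6 - (74 + (4 + 64)) = 6 - (74 + 68) = 6 - 1*142 = 6 - 142 = -136)
(c(T) + k)**2 = ((-3 + (1/3)*(-11)) - 136)**2 = ((-3 - 11/3) - 136)**2 = (-20/3 - 136)**2 = (-428/3)**2 = 183184/9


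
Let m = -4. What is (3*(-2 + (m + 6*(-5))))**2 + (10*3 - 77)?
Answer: 11617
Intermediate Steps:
(3*(-2 + (m + 6*(-5))))**2 + (10*3 - 77) = (3*(-2 + (-4 + 6*(-5))))**2 + (10*3 - 77) = (3*(-2 + (-4 - 30)))**2 + (30 - 77) = (3*(-2 - 34))**2 - 47 = (3*(-36))**2 - 47 = (-108)**2 - 47 = 11664 - 47 = 11617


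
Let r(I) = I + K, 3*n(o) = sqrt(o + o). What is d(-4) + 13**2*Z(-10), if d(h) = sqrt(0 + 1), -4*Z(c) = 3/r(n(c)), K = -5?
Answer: 4759/196 + 1521*I*sqrt(5)/490 ≈ 24.281 + 6.9409*I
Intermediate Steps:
n(o) = sqrt(2)*sqrt(o)/3 (n(o) = sqrt(o + o)/3 = sqrt(2*o)/3 = (sqrt(2)*sqrt(o))/3 = sqrt(2)*sqrt(o)/3)
r(I) = -5 + I (r(I) = I - 5 = -5 + I)
Z(c) = -3/(4*(-5 + sqrt(2)*sqrt(c)/3))
d(h) = 1 (d(h) = sqrt(1) = 1)
d(-4) + 13**2*Z(-10) = 1 + 13**2*(-9/(-60 + 4*sqrt(2)*sqrt(-10))) = 1 + 169*(-9/(-60 + 4*sqrt(2)*(I*sqrt(10)))) = 1 + 169*(-9/(-60 + 8*I*sqrt(5))) = 1 - 1521/(-60 + 8*I*sqrt(5))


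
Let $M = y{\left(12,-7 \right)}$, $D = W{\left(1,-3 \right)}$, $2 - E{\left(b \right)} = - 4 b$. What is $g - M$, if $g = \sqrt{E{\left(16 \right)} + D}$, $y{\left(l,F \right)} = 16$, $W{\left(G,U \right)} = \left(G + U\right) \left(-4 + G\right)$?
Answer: $-16 + 6 \sqrt{2} \approx -7.5147$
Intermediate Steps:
$W{\left(G,U \right)} = \left(-4 + G\right) \left(G + U\right)$
$E{\left(b \right)} = 2 + 4 b$ ($E{\left(b \right)} = 2 - - 4 b = 2 + 4 b$)
$D = 6$ ($D = 1^{2} - 4 - -12 + 1 \left(-3\right) = 1 - 4 + 12 - 3 = 6$)
$M = 16$
$g = 6 \sqrt{2}$ ($g = \sqrt{\left(2 + 4 \cdot 16\right) + 6} = \sqrt{\left(2 + 64\right) + 6} = \sqrt{66 + 6} = \sqrt{72} = 6 \sqrt{2} \approx 8.4853$)
$g - M = 6 \sqrt{2} - 16 = -16 + 6 \sqrt{2}$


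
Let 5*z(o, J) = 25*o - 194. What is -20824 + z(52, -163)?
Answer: -103014/5 ≈ -20603.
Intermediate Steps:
z(o, J) = -194/5 + 5*o (z(o, J) = (25*o - 194)/5 = (-194 + 25*o)/5 = -194/5 + 5*o)
-20824 + z(52, -163) = -20824 + (-194/5 + 5*52) = -20824 + (-194/5 + 260) = -20824 + 1106/5 = -103014/5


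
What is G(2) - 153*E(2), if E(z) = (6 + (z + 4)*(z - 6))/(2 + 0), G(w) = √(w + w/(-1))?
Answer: 1377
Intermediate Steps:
G(w) = 0 (G(w) = √(w + w*(-1)) = √(w - w) = √0 = 0)
E(z) = 3 + (-6 + z)*(4 + z)/2 (E(z) = (6 + (4 + z)*(-6 + z))/2 = (6 + (-6 + z)*(4 + z))*(½) = 3 + (-6 + z)*(4 + z)/2)
G(2) - 153*E(2) = 0 - 153*(-9 + (½)*2² - 1*2) = 0 - 153*(-9 + (½)*4 - 2) = 0 - 153*(-9 + 2 - 2) = 0 - 153*(-9) = 0 + 1377 = 1377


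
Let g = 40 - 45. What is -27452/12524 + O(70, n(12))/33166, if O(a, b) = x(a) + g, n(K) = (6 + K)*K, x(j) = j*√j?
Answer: -227633913/103842746 + 5*√70/2369 ≈ -2.1744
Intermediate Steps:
g = -5
x(j) = j^(3/2)
n(K) = K*(6 + K)
O(a, b) = -5 + a^(3/2) (O(a, b) = a^(3/2) - 5 = -5 + a^(3/2))
-27452/12524 + O(70, n(12))/33166 = -27452/12524 + (-5 + 70^(3/2))/33166 = -27452*1/12524 + (-5 + 70*√70)*(1/33166) = -6863/3131 + (-5/33166 + 5*√70/2369) = -227633913/103842746 + 5*√70/2369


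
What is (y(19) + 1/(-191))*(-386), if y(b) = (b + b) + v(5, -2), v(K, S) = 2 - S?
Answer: -3096106/191 ≈ -16210.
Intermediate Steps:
y(b) = 4 + 2*b (y(b) = (b + b) + (2 - 1*(-2)) = 2*b + (2 + 2) = 2*b + 4 = 4 + 2*b)
(y(19) + 1/(-191))*(-386) = ((4 + 2*19) + 1/(-191))*(-386) = ((4 + 38) - 1/191)*(-386) = (42 - 1/191)*(-386) = (8021/191)*(-386) = -3096106/191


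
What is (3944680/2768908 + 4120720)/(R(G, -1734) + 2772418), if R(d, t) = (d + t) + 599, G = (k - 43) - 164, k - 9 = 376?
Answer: 2852474629610/1918480133647 ≈ 1.4868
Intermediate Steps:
k = 385 (k = 9 + 376 = 385)
G = 178 (G = (385 - 43) - 164 = 342 - 164 = 178)
R(d, t) = 599 + d + t
(3944680/2768908 + 4120720)/(R(G, -1734) + 2772418) = (3944680/2768908 + 4120720)/((599 + 178 - 1734) + 2772418) = (3944680*(1/2768908) + 4120720)/(-957 + 2772418) = (986170/692227 + 4120720)/2771461 = (2852474629610/692227)*(1/2771461) = 2852474629610/1918480133647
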